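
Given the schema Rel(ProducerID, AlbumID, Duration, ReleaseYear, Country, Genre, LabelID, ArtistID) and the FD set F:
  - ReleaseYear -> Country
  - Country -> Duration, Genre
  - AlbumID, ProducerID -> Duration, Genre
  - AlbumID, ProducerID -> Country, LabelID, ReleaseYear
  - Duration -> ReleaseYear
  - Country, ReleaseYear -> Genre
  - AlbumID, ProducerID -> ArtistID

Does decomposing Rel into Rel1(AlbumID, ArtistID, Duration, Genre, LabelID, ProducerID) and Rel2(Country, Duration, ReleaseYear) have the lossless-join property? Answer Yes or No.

Yes

Common attributes: {Duration}; their closure is {Country, Duration, Genre, ReleaseYear}.
This includes all of Rel2, so the common attributes are a superkey of Rel2 — the join is lossless.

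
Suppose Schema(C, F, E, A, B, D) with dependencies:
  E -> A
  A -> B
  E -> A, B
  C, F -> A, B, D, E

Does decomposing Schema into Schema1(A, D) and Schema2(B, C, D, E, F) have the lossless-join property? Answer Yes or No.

No

Common attributes: {D}; their closure is {D}.
Neither Schema1 nor Schema2 is contained in that closure, so the decomposition is lossy.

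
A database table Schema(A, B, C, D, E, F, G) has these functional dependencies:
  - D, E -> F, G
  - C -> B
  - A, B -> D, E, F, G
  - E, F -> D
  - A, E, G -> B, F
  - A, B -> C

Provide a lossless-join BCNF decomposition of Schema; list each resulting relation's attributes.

Candidate keys of the original relation: {A, B}, {A, C}, {A, D, E}, {A, E, F}, {A, E, G}.
In {A, B, C, D, E, F, G}, {D, E} is not a superkey ({D, E}⁺ restricted to this set is {D, E, F, G}), so split on D, E -> F, G into {D, E, F, G} and {A, B, C, D, E}.
{D, E, F, G} has no BCNF violation.
In {A, B, C, D, E}, {C} is not a superkey ({C}⁺ restricted to this set is {B, C}), so split on C -> B into {B, C} and {A, C, D, E}.
{B, C} has no BCNF violation.
{A, C, D, E} has no BCNF violation.

{A, C, D, E}; {B, C}; {D, E, F, G}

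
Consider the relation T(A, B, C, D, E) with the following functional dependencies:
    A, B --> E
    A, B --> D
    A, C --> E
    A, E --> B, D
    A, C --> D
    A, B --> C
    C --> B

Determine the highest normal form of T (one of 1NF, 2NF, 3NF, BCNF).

Candidate keys: {A, B}, {A, C}, {A, E}. Prime attributes: {A, B, C, E}.
For C --> B we have {C}⁺ = {B, C}; {C} is not a superkey, so BCNF fails.
But every attribute on its right side ({B}) is prime, and the same holds for every other non-superkey FD, so 3NF still holds.

3NF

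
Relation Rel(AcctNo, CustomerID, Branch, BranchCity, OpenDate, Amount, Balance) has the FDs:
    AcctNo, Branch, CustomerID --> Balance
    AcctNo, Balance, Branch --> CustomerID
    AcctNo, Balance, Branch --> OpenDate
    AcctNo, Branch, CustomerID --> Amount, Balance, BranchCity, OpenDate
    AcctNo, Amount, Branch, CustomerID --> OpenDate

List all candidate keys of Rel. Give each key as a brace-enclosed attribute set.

Attributes never on any right-hand side: {AcctNo, Branch} — every candidate key must contain all of them.
{AcctNo, Balance, Branch}⁺ = {AcctNo, Amount, Balance, Branch, BranchCity, CustomerID, OpenDate} — all of the relation — so {AcctNo, Balance, Branch} is a candidate key.
{AcctNo, Branch, CustomerID}⁺ = {AcctNo, Amount, Balance, Branch, BranchCity, CustomerID, OpenDate} — all of the relation — so {AcctNo, Branch, CustomerID} is a candidate key.
No proper subset of any of these is a key, and no other minimal superkey exists.

{AcctNo, Balance, Branch}, {AcctNo, Branch, CustomerID}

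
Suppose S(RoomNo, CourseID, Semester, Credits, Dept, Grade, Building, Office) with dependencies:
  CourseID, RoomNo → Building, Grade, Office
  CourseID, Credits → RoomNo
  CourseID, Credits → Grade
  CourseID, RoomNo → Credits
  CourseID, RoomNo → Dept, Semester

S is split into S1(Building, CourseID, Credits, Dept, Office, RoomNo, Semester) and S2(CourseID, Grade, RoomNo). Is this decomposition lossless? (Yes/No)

Common attributes: {CourseID, RoomNo}; their closure is {Building, CourseID, Credits, Dept, Grade, Office, RoomNo, Semester}.
Since S1 ⊆ {Building, CourseID, Credits, Dept, Grade, Office, RoomNo, Semester}, the intersection is a superkey of S1; the decomposition is lossless.

Yes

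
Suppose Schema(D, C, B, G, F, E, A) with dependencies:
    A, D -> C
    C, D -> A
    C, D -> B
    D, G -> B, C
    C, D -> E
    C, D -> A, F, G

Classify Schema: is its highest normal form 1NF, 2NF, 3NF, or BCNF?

Candidate keys: {A, D}, {C, D}, {D, G}. Prime attributes: {A, C, D, G}.
The left-hand side of every FD is a superkey, so BCNF is satisfied.

BCNF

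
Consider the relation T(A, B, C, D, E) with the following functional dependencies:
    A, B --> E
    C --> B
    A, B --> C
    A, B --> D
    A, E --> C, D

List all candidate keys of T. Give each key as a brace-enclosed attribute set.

{A, B}, {A, C}, {A, E}

Attributes never on any right-hand side: {A} — every candidate key must contain it.
Closure of {A, B} is {A, B, C, D, E}, the whole schema; {A, B} is a candidate key.
Closure of {A, C} is {A, B, C, D, E}, the whole schema; {A, C} is a candidate key.
Closure of {A, E} is {A, B, C, D, E}, the whole schema; {A, E} is a candidate key.
No proper subset of any of these is a key, and no other minimal superkey exists.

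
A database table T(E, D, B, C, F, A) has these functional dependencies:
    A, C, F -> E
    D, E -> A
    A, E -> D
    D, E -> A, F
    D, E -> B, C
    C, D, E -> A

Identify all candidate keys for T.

{A, C, F}, {A, E}, {D, E}

Closure of {A, E} is {A, B, C, D, E, F}, the whole schema; {A, E} is a candidate key.
Closure of {D, E} is {A, B, C, D, E, F}, the whole schema; {D, E} is a candidate key.
Closure of {A, C, F} is {A, B, C, D, E, F}, the whole schema; {A, C, F} is a candidate key.
These are minimal and exhaustive — every other superkey contains one of them.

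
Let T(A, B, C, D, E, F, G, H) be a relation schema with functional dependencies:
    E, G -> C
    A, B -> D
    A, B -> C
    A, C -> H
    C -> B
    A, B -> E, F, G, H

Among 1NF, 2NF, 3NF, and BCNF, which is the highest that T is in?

Candidate keys: {A, B}, {A, C}, {A, E, G}. Prime attributes: {A, B, C, E, G}.
E, G -> C: {E, G}⁺ = {B, C, E, G}, which is not all of the attributes, so the left side is not a superkey — BCNF is violated.
Since {C} ⊆ prime attributes and every other non-superkey FD also has a prime right side, the schema is in 3NF.

3NF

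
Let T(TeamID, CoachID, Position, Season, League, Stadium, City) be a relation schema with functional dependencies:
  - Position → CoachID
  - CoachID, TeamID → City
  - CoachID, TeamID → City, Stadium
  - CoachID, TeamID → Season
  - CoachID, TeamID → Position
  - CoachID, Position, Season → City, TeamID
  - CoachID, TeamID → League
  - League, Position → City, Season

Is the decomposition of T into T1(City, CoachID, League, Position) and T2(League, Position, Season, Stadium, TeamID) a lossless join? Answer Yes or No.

Yes

Common attributes: {League, Position}; their closure is {City, CoachID, League, Position, Season, Stadium, TeamID}.
Since T1 ⊆ {City, CoachID, League, Position, Season, Stadium, TeamID}, the intersection is a superkey of T1; the decomposition is lossless.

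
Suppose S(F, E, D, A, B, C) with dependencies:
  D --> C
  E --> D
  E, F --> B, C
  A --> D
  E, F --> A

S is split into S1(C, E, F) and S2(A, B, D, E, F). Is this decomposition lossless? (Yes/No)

The shared attributes are {E, F} and {E, F}⁺ = {A, B, C, D, E, F}.
Since S1 ⊆ {A, B, C, D, E, F}, the intersection is a superkey of S1; the decomposition is lossless.

Yes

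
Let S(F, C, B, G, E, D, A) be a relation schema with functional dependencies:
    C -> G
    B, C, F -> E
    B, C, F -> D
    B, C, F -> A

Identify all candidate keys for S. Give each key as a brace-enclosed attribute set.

{B, C, F}

{B, C, F} never appear on the right of any FD, so every key must include all of them.
{B, C, F}⁺ = {A, B, C, D, E, F, G} — all of the relation — so {B, C, F} is a candidate key.
Every other attribute set either contains this one or has a smaller closure.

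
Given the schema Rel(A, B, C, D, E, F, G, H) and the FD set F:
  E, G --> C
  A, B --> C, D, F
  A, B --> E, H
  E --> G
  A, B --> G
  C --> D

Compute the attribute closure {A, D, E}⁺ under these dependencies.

Start with {A, D, E}.
E --> G applies; add {G} → now {A, D, E, G}.
E, G --> C applies; add {C} → now {A, C, D, E, G}.
No further FD applies.

{A, C, D, E, G}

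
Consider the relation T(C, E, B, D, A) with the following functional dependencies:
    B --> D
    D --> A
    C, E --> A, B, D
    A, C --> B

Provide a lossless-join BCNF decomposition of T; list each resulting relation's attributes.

Candidate key of the original relation: {C, E}.
In {A, B, C, D, E}, {B} is not a superkey ({B}⁺ restricted to this set is {A, B, D}), so split on B --> A, D into {A, B, D} and {B, C, E}.
In {A, B, D}, {D} is not a superkey ({D}⁺ restricted to this set is {A, D}), so split on D --> A into {A, D} and {B, D}.
{A, D} is in BCNF.
{B, D} is in BCNF.
{B, C, E} is in BCNF.

{A, D}; {B, C, E}; {B, D}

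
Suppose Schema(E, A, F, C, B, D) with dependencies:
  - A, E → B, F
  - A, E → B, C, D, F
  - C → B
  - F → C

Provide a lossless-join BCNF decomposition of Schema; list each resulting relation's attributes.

{A, D, E, F}; {B, C}; {C, F}

Candidate key of the original relation: {A, E}.
In {A, B, C, D, E, F}, {C} is not a superkey ({C}⁺ restricted to this set is {B, C}), so split on C → B into {B, C} and {A, C, D, E, F}.
{B, C}: every determinant is a superkey — BCNF.
In {A, C, D, E, F}, {F} is not a superkey ({F}⁺ restricted to this set is {C, F}), so split on F → C into {C, F} and {A, D, E, F}.
{C, F}: every determinant is a superkey — BCNF.
{A, D, E, F}: every determinant is a superkey — BCNF.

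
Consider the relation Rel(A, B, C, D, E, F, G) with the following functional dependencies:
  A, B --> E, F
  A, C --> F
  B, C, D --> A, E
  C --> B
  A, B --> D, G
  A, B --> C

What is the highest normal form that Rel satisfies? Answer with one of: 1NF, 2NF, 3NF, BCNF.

3NF

Candidate keys: {A, B}, {A, C}, {C, D}. Prime attributes: {A, B, C, D}.
C --> B breaks BCNF: {C}⁺ = {B, C}, so {C} is not a superkey.
But every attribute on its right side ({B}) is prime, and the same holds for every other non-superkey FD, so 3NF still holds.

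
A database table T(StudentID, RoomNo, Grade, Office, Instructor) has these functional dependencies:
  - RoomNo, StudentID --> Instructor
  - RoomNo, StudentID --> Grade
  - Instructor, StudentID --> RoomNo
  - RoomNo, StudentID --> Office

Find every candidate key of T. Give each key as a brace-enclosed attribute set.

{Instructor, StudentID}, {RoomNo, StudentID}

No FD produces {StudentID}, so it must be in every candidate key.
{Instructor, StudentID}⁺ = {Grade, Instructor, Office, RoomNo, StudentID} — all of the relation — so {Instructor, StudentID} is a candidate key.
{RoomNo, StudentID}⁺ = {Grade, Instructor, Office, RoomNo, StudentID} — all of the relation — so {RoomNo, StudentID} is a candidate key.
These are minimal and exhaustive — every other superkey contains one of them.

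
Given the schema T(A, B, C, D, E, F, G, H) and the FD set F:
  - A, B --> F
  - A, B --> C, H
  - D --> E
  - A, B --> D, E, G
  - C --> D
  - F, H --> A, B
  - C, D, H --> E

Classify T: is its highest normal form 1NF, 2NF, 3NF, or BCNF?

Candidate keys: {A, B}, {F, H}. Prime attributes: {A, B, F, H}.
D --> E breaks BCNF: {D}⁺ = {D, E}, so {D} is not a superkey.
D --> E determines the non-prime attribute {E} from a non-superkey — 3NF is violated.
No proper subset of a key has a non-prime attribute in its closure, so there is no partial dependency; 2NF holds.

2NF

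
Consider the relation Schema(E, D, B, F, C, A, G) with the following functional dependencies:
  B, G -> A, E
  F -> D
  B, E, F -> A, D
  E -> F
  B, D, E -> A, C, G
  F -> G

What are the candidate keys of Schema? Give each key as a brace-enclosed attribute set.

{B, E}, {B, F}, {B, G}

Attributes never on any right-hand side: {B} — every candidate key must contain it.
Closure of {B, E} is {A, B, C, D, E, F, G}, the whole schema; {B, E} is a candidate key.
Closure of {B, F} is {A, B, C, D, E, F, G}, the whole schema; {B, F} is a candidate key.
Closure of {B, G} is {A, B, C, D, E, F, G}, the whole schema; {B, G} is a candidate key.
These are minimal and exhaustive — every other superkey contains one of them.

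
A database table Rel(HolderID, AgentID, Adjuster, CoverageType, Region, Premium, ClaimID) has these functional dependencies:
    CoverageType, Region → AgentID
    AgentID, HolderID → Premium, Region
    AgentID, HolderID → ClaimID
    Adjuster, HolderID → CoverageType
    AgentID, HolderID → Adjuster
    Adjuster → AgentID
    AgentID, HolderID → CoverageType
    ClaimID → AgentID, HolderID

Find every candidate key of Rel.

{ClaimID}⁺ = {Adjuster, AgentID, ClaimID, CoverageType, HolderID, Premium, Region} — all of the relation — so {ClaimID} is a candidate key.
{Adjuster, HolderID}⁺ = {Adjuster, AgentID, ClaimID, CoverageType, HolderID, Premium, Region} — all of the relation — so {Adjuster, HolderID} is a candidate key.
{AgentID, HolderID}⁺ = {Adjuster, AgentID, ClaimID, CoverageType, HolderID, Premium, Region} — all of the relation — so {AgentID, HolderID} is a candidate key.
{CoverageType, HolderID, Region}⁺ = {Adjuster, AgentID, ClaimID, CoverageType, HolderID, Premium, Region} — all of the relation — so {CoverageType, HolderID, Region} is a candidate key.
No proper subset of any of these is a key, and no other minimal superkey exists.

{Adjuster, HolderID}, {AgentID, HolderID}, {ClaimID}, {CoverageType, HolderID, Region}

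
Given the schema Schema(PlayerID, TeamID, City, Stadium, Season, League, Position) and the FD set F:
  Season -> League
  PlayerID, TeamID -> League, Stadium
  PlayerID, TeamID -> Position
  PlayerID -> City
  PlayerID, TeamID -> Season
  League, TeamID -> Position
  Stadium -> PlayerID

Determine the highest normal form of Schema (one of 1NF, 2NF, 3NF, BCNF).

1NF

Candidate keys: {PlayerID, TeamID}, {Stadium, TeamID}. Prime attributes: {PlayerID, Stadium, TeamID}.
For Season -> League we have {Season}⁺ = {League, Season}; {Season} is not a superkey, so BCNF fails.
Because {League} is non-prime and the left side of Season -> League is not a superkey, the relation is not in 3NF.
Since {PlayerID} ⊂ {PlayerID, TeamID} and {PlayerID}⁺ ⊇ {City} with {City} non-prime, there is a partial dependency; 2NF fails.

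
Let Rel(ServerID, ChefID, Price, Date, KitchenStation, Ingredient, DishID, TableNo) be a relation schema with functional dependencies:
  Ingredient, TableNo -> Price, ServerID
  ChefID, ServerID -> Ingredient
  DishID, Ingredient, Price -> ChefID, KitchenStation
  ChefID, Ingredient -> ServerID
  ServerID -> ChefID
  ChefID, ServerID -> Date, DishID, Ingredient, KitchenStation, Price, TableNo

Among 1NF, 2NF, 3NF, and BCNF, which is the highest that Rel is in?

Candidate keys: {ChefID, Ingredient}, {DishID, Ingredient, Price}, {Ingredient, TableNo}, {ServerID}. Prime attributes: {ChefID, DishID, Ingredient, Price, ServerID, TableNo}.
Every FD has a superkey on the left, so the relation is in BCNF.

BCNF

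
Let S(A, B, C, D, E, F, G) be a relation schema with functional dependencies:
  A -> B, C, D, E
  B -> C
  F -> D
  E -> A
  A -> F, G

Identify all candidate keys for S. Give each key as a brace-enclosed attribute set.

{A}⁺ = {A, B, C, D, E, F, G}, which is every attribute, so {A} is a candidate key.
{E}⁺ = {A, B, C, D, E, F, G}, which is every attribute, so {E} is a candidate key.
Any other superkey properly contains one of these, so there are no further candidate keys.

{A}, {E}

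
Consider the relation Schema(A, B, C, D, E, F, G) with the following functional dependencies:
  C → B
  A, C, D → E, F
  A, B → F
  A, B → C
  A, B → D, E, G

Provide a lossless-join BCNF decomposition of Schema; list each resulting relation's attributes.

{A, C, D, E, F, G}; {B, C}

Candidate keys of the original relation: {A, B}, {A, C}.
Within {A, B, C, D, E, F, G}: {C}⁺ ∩ {A, B, C, D, E, F, G} = {B, C}, not the whole set, so C → B violates BCNF; decompose into {B, C} and {A, C, D, E, F, G}.
{B, C}: every determinant is a superkey — BCNF.
{A, C, D, E, F, G}: every determinant is a superkey — BCNF.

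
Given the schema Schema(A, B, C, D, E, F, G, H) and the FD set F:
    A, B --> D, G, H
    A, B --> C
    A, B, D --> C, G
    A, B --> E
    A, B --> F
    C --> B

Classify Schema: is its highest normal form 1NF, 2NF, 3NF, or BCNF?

Candidate keys: {A, B}, {A, C}. Prime attributes: {A, B, C}.
For C --> B we have {C}⁺ = {B, C}; {C} is not a superkey, so BCNF fails.
Its right-hand attributes {B} are all prime, as are those of every other non-superkey FD — the relation is in 3NF.

3NF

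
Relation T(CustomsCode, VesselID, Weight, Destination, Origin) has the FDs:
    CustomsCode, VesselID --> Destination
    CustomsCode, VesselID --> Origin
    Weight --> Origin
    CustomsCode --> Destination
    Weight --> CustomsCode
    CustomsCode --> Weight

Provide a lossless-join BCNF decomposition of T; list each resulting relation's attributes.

Candidate keys of the original relation: {CustomsCode, VesselID}, {VesselID, Weight}.
In {CustomsCode, Destination, Origin, VesselID, Weight}, {Weight} is not a superkey ({Weight}⁺ restricted to this set is {CustomsCode, Destination, Origin, Weight}), so split on Weight --> CustomsCode, Destination, Origin into {CustomsCode, Destination, Origin, Weight} and {VesselID, Weight}.
{CustomsCode, Destination, Origin, Weight} is in BCNF.
{VesselID, Weight} is in BCNF.

{CustomsCode, Destination, Origin, Weight}; {VesselID, Weight}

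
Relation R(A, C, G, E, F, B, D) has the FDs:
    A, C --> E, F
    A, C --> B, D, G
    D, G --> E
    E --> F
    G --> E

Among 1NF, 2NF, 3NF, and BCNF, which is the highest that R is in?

2NF

Candidate key: {A, C}. Prime attributes: {A, C}.
D, G --> E breaks BCNF: {D, G}⁺ = {D, E, F, G}, so {D, G} is not a superkey.
Because {E} is non-prime and the left side of D, G --> E is not a superkey, the relation is not in 3NF.
No proper subset of a key has a non-prime attribute in its closure, so there is no partial dependency; 2NF holds.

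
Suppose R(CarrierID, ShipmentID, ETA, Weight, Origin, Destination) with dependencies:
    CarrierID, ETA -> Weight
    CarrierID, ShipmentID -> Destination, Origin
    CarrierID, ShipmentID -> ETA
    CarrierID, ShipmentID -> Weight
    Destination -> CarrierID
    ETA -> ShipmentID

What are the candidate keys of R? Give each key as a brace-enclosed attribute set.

{CarrierID, ETA}⁺ = {CarrierID, Destination, ETA, Origin, ShipmentID, Weight} — all of the relation — so {CarrierID, ETA} is a candidate key.
{CarrierID, ShipmentID}⁺ = {CarrierID, Destination, ETA, Origin, ShipmentID, Weight} — all of the relation — so {CarrierID, ShipmentID} is a candidate key.
{Destination, ETA}⁺ = {CarrierID, Destination, ETA, Origin, ShipmentID, Weight} — all of the relation — so {Destination, ETA} is a candidate key.
{Destination, ShipmentID}⁺ = {CarrierID, Destination, ETA, Origin, ShipmentID, Weight} — all of the relation — so {Destination, ShipmentID} is a candidate key.
No proper subset of any of these is a key, and no other minimal superkey exists.

{CarrierID, ETA}, {CarrierID, ShipmentID}, {Destination, ETA}, {Destination, ShipmentID}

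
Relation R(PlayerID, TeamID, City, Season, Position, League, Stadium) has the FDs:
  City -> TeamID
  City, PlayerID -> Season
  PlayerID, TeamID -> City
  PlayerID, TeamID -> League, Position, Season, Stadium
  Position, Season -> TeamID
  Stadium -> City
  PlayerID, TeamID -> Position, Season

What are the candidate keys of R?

{City, PlayerID}, {PlayerID, Position, Season}, {PlayerID, Stadium}, {PlayerID, TeamID}

No FD produces {PlayerID}, so it must be in every candidate key.
{City, PlayerID}⁺ = {City, League, PlayerID, Position, Season, Stadium, TeamID}, which is every attribute, so {City, PlayerID} is a candidate key.
{PlayerID, Stadium}⁺ = {City, League, PlayerID, Position, Season, Stadium, TeamID}, which is every attribute, so {PlayerID, Stadium} is a candidate key.
{PlayerID, TeamID}⁺ = {City, League, PlayerID, Position, Season, Stadium, TeamID}, which is every attribute, so {PlayerID, TeamID} is a candidate key.
{PlayerID, Position, Season}⁺ = {City, League, PlayerID, Position, Season, Stadium, TeamID}, which is every attribute, so {PlayerID, Position, Season} is a candidate key.
Any other superkey properly contains one of these, so there are no further candidate keys.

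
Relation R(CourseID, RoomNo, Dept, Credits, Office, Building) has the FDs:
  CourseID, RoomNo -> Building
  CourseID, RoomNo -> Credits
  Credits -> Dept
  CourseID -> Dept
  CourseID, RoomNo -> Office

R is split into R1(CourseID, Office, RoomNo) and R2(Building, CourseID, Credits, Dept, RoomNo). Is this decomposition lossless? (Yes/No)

Yes

Common attributes: {CourseID, RoomNo}; their closure is {Building, CourseID, Credits, Dept, Office, RoomNo}.
R1 is contained in that closure, so R1 ∩ R2 -> R1 holds and the join is lossless.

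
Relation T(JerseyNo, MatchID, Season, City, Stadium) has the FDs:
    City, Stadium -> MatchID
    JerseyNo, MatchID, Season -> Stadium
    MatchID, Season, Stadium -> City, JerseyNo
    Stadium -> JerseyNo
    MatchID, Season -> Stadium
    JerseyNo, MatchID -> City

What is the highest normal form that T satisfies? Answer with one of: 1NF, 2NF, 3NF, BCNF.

Candidate keys: {City, Season, Stadium}, {MatchID, Season}. Prime attributes: {City, MatchID, Season, Stadium}.
For City, Stadium -> MatchID we have {City, Stadium}⁺ = {City, JerseyNo, MatchID, Stadium}; {City, Stadium} is not a superkey, so BCNF fails.
Because {JerseyNo} is non-prime and the left side of Stadium -> JerseyNo is not a superkey, the relation is not in 3NF.
{Stadium} is a proper subset of the key {City, Season, Stadium}, and {Stadium}⁺ contains the non-prime attribute {JerseyNo} — a partial dependency, so 2NF is violated.

1NF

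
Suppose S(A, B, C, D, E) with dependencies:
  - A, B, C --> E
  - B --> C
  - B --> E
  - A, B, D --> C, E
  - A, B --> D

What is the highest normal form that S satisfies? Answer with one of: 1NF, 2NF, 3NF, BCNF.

1NF

Candidate key: {A, B}. Prime attributes: {A, B}.
For B --> C we have {B}⁺ = {B, C, E}; {B} is not a superkey, so BCNF fails.
Because {C} is non-prime and the left side of B --> C is not a superkey, the relation is not in 3NF.
Since {B} ⊂ {A, B} and {B}⁺ ⊇ {C, E} with {C, E} non-prime, there is a partial dependency; 2NF fails.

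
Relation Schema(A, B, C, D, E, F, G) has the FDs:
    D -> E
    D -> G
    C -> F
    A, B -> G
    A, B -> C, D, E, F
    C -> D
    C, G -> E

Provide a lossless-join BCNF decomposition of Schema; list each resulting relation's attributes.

Candidate key of the original relation: {A, B}.
{A, B, C, D, E, F, G}: {D} determines {D, E, G} here but is not a superkey — split on D -> E, G, giving {D, E, G} and {A, B, C, D, F}.
{D, E, G} has no BCNF violation.
{A, B, C, D, F}: {C} determines {C, D, F} here but is not a superkey — split on C -> D, F, giving {C, D, F} and {A, B, C}.
{C, D, F} has no BCNF violation.
{A, B, C} has no BCNF violation.

{A, B, C}; {C, D, F}; {D, E, G}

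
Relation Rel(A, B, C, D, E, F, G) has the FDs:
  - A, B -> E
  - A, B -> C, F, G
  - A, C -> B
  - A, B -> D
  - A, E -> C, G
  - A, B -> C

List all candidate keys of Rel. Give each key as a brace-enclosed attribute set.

{A, B}, {A, C}, {A, E}

No FD produces {A}, so it must be in every candidate key.
{A, B}⁺ = {A, B, C, D, E, F, G} — all of the relation — so {A, B} is a candidate key.
{A, C}⁺ = {A, B, C, D, E, F, G} — all of the relation — so {A, C} is a candidate key.
{A, E}⁺ = {A, B, C, D, E, F, G} — all of the relation — so {A, E} is a candidate key.
No proper subset of any of these is a key, and no other minimal superkey exists.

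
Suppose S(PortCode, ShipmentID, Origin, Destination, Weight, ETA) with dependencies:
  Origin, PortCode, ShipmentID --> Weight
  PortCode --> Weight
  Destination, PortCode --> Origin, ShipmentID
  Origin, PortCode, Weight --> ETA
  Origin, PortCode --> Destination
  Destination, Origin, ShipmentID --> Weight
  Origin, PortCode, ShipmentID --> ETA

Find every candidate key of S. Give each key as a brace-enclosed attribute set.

{Destination, PortCode}, {Origin, PortCode}

Attributes never on any right-hand side: {PortCode} — every candidate key must contain it.
Closure of {Destination, PortCode} is {Destination, ETA, Origin, PortCode, ShipmentID, Weight}, the whole schema; {Destination, PortCode} is a candidate key.
Closure of {Origin, PortCode} is {Destination, ETA, Origin, PortCode, ShipmentID, Weight}, the whole schema; {Origin, PortCode} is a candidate key.
These are minimal and exhaustive — every other superkey contains one of them.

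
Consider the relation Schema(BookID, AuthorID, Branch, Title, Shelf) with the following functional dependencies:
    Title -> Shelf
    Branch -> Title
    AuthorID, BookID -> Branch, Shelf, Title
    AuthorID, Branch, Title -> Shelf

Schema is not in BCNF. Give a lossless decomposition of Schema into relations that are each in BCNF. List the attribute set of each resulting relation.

{AuthorID, BookID, Branch}; {Branch, Title}; {Shelf, Title}

Candidate key of the original relation: {AuthorID, BookID}.
In {AuthorID, BookID, Branch, Shelf, Title}, {Title} is not a superkey ({Title}⁺ restricted to this set is {Shelf, Title}), so split on Title -> Shelf into {Shelf, Title} and {AuthorID, BookID, Branch, Title}.
{Shelf, Title} has no BCNF violation.
In {AuthorID, BookID, Branch, Title}, {Branch} is not a superkey ({Branch}⁺ restricted to this set is {Branch, Title}), so split on Branch -> Title into {Branch, Title} and {AuthorID, BookID, Branch}.
{Branch, Title} has no BCNF violation.
{AuthorID, BookID, Branch} has no BCNF violation.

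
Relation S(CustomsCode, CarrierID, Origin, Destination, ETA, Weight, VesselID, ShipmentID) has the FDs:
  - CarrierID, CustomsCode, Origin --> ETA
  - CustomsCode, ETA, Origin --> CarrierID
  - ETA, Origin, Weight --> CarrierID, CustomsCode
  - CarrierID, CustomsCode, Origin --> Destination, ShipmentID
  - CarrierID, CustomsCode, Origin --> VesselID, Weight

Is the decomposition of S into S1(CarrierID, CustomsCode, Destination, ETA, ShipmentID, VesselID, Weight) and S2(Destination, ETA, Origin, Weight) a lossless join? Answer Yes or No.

No

The shared attributes are {Destination, ETA, Weight} and {Destination, ETA, Weight}⁺ = {Destination, ETA, Weight}.
Neither S1 nor S2 is contained in that closure, so the decomposition is lossy.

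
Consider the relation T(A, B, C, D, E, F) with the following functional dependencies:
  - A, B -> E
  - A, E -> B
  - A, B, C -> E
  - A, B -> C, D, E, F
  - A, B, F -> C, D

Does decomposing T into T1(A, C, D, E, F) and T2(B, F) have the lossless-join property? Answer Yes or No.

No

Common attributes: {F}; their closure is {F}.
Neither T1 nor T2 is contained in that closure, so the decomposition is lossy.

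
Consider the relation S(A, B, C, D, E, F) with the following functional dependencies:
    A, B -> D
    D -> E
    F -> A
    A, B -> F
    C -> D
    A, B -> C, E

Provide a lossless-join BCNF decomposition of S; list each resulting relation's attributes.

{A, F}; {B, C, F}; {C, D}; {D, E}

Candidate keys of the original relation: {A, B}, {B, F}.
{A, B, C, D, E, F}: {D} determines {D, E} here but is not a superkey — split on D -> E, giving {D, E} and {A, B, C, D, F}.
{D, E} has no BCNF violation.
{A, B, C, D, F}: {F} determines {A, F} here but is not a superkey — split on F -> A, giving {A, F} and {B, C, D, F}.
{A, F} has no BCNF violation.
{B, C, D, F}: {C} determines {C, D} here but is not a superkey — split on C -> D, giving {C, D} and {B, C, F}.
{C, D} has no BCNF violation.
{B, C, F} has no BCNF violation.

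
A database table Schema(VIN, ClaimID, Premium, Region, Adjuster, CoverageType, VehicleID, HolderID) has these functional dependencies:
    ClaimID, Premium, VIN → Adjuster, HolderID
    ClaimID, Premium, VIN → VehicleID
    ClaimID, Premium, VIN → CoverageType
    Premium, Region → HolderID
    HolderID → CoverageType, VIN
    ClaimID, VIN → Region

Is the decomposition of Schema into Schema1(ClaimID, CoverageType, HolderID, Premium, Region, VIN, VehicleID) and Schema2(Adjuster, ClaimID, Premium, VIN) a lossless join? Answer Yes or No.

Yes

Common attributes: {ClaimID, Premium, VIN}; their closure is {Adjuster, ClaimID, CoverageType, HolderID, Premium, Region, VIN, VehicleID}.
Since Schema1 ⊆ {Adjuster, ClaimID, CoverageType, HolderID, Premium, Region, VIN, VehicleID}, the intersection is a superkey of Schema1; the decomposition is lossless.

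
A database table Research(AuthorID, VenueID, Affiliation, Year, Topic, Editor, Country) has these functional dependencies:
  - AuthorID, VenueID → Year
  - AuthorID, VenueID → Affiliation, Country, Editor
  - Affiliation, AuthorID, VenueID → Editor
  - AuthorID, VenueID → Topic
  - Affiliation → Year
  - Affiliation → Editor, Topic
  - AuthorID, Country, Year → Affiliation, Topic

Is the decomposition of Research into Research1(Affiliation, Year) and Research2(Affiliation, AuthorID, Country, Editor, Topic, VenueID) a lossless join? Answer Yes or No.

Common attributes: {Affiliation}; their closure is {Affiliation, Editor, Topic, Year}.
Since Research1 ⊆ {Affiliation, Editor, Topic, Year}, the intersection is a superkey of Research1; the decomposition is lossless.

Yes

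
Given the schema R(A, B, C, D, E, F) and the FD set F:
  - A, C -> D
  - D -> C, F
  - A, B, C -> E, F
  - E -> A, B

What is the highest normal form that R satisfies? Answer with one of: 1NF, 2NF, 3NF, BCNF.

Candidate keys: {A, B, C}, {A, B, D}, {C, E}, {D, E}. Prime attributes: {A, B, C, D, E}.
A, C -> D: {A, C}⁺ = {A, C, D, F}, which is not all of the attributes, so the left side is not a superkey — BCNF is violated.
D -> C, F determines the non-prime attribute {F} from a non-superkey — 3NF is violated.
The proper key subset {D} of {D, E} determines non-prime {F}, so the relation is not even in 2NF.

1NF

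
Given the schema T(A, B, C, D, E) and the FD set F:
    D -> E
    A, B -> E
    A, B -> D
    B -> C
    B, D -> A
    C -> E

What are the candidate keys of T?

Attributes never on any right-hand side: {B} — every candidate key must contain it.
{A, B}⁺ = {A, B, C, D, E}, which is every attribute, so {A, B} is a candidate key.
{B, D}⁺ = {A, B, C, D, E}, which is every attribute, so {B, D} is a candidate key.
No proper subset of any of these is a key, and no other minimal superkey exists.

{A, B}, {B, D}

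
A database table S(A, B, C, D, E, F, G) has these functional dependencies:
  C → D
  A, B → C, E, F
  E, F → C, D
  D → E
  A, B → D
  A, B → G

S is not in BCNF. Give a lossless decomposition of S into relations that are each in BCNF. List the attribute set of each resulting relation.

{A, B, C, F, G}; {C, D}; {D, E}

Candidate key of the original relation: {A, B}.
{A, B, C, D, E, F, G}: {C} determines {C, D, E} here but is not a superkey — split on C → D, E, giving {C, D, E} and {A, B, C, F, G}.
{C, D, E}: {D} determines {D, E} here but is not a superkey — split on D → E, giving {D, E} and {C, D}.
{D, E}: every determinant is a superkey — BCNF.
{C, D}: every determinant is a superkey — BCNF.
{A, B, C, F, G}: every determinant is a superkey — BCNF.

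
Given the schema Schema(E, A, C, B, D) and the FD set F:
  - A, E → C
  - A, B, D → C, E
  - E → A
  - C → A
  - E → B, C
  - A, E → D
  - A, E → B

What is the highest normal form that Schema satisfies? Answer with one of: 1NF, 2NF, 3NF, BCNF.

3NF

Candidate keys: {A, B, D}, {B, C, D}, {E}. Prime attributes: {A, B, C, D, E}.
C → A: {C}⁺ = {A, C}, which is not all of the attributes, so the left side is not a superkey — BCNF is violated.
But every attribute on its right side ({A}) is prime, and the same holds for every other non-superkey FD, so 3NF still holds.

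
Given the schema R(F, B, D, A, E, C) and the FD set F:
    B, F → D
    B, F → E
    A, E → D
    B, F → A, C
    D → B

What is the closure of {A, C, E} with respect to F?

Start with {A, C, E}.
A, E → D applies; add {D} → now {A, C, D, E}.
D → B applies; add {B} → now {A, B, C, D, E}.
No further FD applies.

{A, B, C, D, E}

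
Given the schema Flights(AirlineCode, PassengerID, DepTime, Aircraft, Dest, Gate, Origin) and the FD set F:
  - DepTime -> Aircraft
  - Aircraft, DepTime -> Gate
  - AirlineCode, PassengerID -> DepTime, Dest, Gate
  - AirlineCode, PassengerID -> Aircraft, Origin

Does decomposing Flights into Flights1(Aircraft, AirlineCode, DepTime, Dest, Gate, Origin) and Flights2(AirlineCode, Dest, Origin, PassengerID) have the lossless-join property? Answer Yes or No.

The shared attributes are {AirlineCode, Dest, Origin} and {AirlineCode, Dest, Origin}⁺ = {AirlineCode, Dest, Origin}.
The closure covers neither Flights1 nor Flights2 entirely; the join is not lossless.

No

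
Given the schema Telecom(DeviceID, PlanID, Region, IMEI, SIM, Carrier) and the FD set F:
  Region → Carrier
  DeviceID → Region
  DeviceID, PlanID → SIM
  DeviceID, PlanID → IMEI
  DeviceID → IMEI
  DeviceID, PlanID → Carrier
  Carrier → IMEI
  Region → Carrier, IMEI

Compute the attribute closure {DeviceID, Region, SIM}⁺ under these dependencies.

Start with {DeviceID, Region, SIM}.
Region → Carrier applies; add {Carrier} → now {Carrier, DeviceID, Region, SIM}.
DeviceID → IMEI applies; add {IMEI} → now {Carrier, DeviceID, IMEI, Region, SIM}.
No further FD applies.

{Carrier, DeviceID, IMEI, Region, SIM}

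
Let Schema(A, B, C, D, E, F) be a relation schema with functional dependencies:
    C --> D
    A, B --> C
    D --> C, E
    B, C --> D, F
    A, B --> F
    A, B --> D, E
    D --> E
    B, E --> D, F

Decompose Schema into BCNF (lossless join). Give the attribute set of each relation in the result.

Candidate key of the original relation: {A, B}.
{A, B, C, D, E, F}: {C} determines {C, D, E} here but is not a superkey — split on C --> D, E, giving {C, D, E} and {A, B, C, F}.
{C, D, E} has no BCNF violation.
{A, B, C, F}: {B, C} determines {B, C, F} here but is not a superkey — split on B, C --> F, giving {B, C, F} and {A, B, C}.
{B, C, F} has no BCNF violation.
{A, B, C} has no BCNF violation.

{A, B, C}; {B, C, F}; {C, D, E}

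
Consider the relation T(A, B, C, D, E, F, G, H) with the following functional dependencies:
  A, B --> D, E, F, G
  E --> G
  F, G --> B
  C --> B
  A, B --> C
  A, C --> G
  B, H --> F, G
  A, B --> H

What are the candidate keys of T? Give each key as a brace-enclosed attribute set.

{A, B}, {A, C}, {A, E, F}, {A, F, G}

No FD produces {A}, so it must be in every candidate key.
Closure of {A, B} is {A, B, C, D, E, F, G, H}, the whole schema; {A, B} is a candidate key.
Closure of {A, C} is {A, B, C, D, E, F, G, H}, the whole schema; {A, C} is a candidate key.
Closure of {A, E, F} is {A, B, C, D, E, F, G, H}, the whole schema; {A, E, F} is a candidate key.
Closure of {A, F, G} is {A, B, C, D, E, F, G, H}, the whole schema; {A, F, G} is a candidate key.
These are minimal and exhaustive — every other superkey contains one of them.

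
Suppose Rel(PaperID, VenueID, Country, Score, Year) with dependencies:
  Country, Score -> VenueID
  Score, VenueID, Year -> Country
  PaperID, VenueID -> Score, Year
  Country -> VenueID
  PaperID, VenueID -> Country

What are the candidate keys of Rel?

Attributes never on any right-hand side: {PaperID} — every candidate key must contain it.
{Country, PaperID}⁺ = {Country, PaperID, Score, VenueID, Year}, which is every attribute, so {Country, PaperID} is a candidate key.
{PaperID, VenueID}⁺ = {Country, PaperID, Score, VenueID, Year}, which is every attribute, so {PaperID, VenueID} is a candidate key.
Any other superkey properly contains one of these, so there are no further candidate keys.

{Country, PaperID}, {PaperID, VenueID}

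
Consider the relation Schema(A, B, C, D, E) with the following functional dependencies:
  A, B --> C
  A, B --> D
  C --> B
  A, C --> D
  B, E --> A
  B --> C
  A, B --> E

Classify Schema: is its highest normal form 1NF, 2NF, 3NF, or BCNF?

3NF

Candidate keys: {A, B}, {A, C}, {B, E}, {C, E}. Prime attributes: {A, B, C, E}.
C --> B: {C}⁺ = {B, C}, which is not all of the attributes, so the left side is not a superkey — BCNF is violated.
Since {B} ⊆ prime attributes and every other non-superkey FD also has a prime right side, the schema is in 3NF.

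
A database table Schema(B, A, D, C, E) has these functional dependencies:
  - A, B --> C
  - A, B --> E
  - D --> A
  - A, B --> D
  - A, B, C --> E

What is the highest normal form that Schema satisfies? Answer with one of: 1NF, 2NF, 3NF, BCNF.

3NF

Candidate keys: {A, B}, {B, D}. Prime attributes: {A, B, D}.
D --> A breaks BCNF: {D}⁺ = {A, D}, so {D} is not a superkey.
Since {A} ⊆ prime attributes and every other non-superkey FD also has a prime right side, the schema is in 3NF.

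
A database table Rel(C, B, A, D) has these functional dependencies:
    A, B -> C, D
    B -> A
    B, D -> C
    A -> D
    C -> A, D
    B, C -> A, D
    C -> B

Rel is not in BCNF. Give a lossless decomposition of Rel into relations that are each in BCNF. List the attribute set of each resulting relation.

Candidate keys of the original relation: {B}, {C}.
In {A, B, C, D}, {A} is not a superkey ({A}⁺ restricted to this set is {A, D}), so split on A -> D into {A, D} and {A, B, C}.
{A, D} has no BCNF violation.
{A, B, C} has no BCNF violation.

{A, B, C}; {A, D}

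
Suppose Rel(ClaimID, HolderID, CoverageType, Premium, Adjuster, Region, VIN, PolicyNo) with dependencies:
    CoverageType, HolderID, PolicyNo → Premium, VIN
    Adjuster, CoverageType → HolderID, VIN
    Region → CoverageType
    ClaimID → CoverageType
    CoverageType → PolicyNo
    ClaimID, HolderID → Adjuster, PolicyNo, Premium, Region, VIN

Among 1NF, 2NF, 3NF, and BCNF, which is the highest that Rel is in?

1NF

Candidate keys: {Adjuster, ClaimID}, {ClaimID, HolderID}. Prime attributes: {Adjuster, ClaimID, HolderID}.
For CoverageType, HolderID, PolicyNo → Premium, VIN we have {CoverageType, HolderID, PolicyNo}⁺ = {CoverageType, HolderID, PolicyNo, Premium, VIN}; {CoverageType, HolderID, PolicyNo} is not a superkey, so BCNF fails.
CoverageType, HolderID, PolicyNo → Premium, VIN determines the non-prime attributes {Premium, VIN} from a non-superkey — 3NF is violated.
Since {ClaimID} ⊂ {Adjuster, ClaimID} and {ClaimID}⁺ ⊇ {CoverageType, PolicyNo} with {CoverageType, PolicyNo} non-prime, there is a partial dependency; 2NF fails.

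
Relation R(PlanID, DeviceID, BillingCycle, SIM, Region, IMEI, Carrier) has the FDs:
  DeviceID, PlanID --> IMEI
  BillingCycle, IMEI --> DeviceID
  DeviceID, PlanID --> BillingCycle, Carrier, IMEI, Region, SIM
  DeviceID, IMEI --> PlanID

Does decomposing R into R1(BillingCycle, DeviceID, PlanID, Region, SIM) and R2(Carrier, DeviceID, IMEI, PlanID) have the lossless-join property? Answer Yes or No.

R1 ∩ R2 = {DeviceID, PlanID}; its closure under F is {BillingCycle, Carrier, DeviceID, IMEI, PlanID, Region, SIM}.
This includes all of R1, so the common attributes are a superkey of R1 — the join is lossless.

Yes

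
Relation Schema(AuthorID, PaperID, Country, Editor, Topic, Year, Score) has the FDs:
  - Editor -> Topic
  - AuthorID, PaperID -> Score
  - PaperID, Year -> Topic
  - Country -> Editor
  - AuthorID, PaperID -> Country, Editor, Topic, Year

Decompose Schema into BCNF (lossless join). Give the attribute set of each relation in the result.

Candidate key of the original relation: {AuthorID, PaperID}.
Within {AuthorID, Country, Editor, PaperID, Score, Topic, Year}: {Editor}⁺ ∩ {AuthorID, Country, Editor, PaperID, Score, Topic, Year} = {Editor, Topic}, not the whole set, so Editor -> Topic violates BCNF; decompose into {Editor, Topic} and {AuthorID, Country, Editor, PaperID, Score, Year}.
{Editor, Topic} has no BCNF violation.
Within {AuthorID, Country, Editor, PaperID, Score, Year}: {Country}⁺ ∩ {AuthorID, Country, Editor, PaperID, Score, Year} = {Country, Editor}, not the whole set, so Country -> Editor violates BCNF; decompose into {Country, Editor} and {AuthorID, Country, PaperID, Score, Year}.
{Country, Editor} has no BCNF violation.
{AuthorID, Country, PaperID, Score, Year} has no BCNF violation.

{AuthorID, Country, PaperID, Score, Year}; {Country, Editor}; {Editor, Topic}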